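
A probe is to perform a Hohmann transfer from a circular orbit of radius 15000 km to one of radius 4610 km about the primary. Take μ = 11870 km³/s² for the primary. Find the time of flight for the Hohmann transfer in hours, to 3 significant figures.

Transfer-ellipse semi-major axis a_t = (r₁ + r₂)/2 = (15000 + 4610)/2 = 9805 km.
Half the transfer-orbit period gives t = π√(a_t³/μ) = 28000 s.
Converting: 28000 s ÷ 3600 s/hour = 7.78 hours.

t = 7.78 hours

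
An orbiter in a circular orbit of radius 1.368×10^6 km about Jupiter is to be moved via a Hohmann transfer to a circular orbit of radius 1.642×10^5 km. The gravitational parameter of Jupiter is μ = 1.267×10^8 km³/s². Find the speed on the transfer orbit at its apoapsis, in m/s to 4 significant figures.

Semi-major axis of the transfer orbit: a_t = (1.368×10^6 + 1.642×10^5)/2 = 7.661×10^5 km.
The apoapsis of the transfer ellipse is at r = 1.368×10^6 km.
Vis-viva: v = √[μ(2/r − 1/a_t)] = √[1.267×10^8 × (2/1.368×10^6 − 1/7.661×10^5)] = 4.455 km/s.

v = 4455 m/s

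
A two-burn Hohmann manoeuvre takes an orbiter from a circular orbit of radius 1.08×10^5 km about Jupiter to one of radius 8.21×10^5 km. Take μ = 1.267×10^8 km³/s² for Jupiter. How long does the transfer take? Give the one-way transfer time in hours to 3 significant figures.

The Hohmann ellipse has a_t = (r₁ + r₂)/2 = 4.645×10^5 km.
Transfer time t = π√(a_t³/μ) = π√((4.645×10^5)³ / 1.267×10^8) = 88360 s.
Converting: 88360 s ÷ 3600 s/hour = 24.5 hours.

t = 24.5 hours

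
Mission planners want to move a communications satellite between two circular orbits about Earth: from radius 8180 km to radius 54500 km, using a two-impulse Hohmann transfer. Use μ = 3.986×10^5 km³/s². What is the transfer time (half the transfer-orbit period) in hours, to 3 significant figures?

t = 7.67 hours

Transfer-ellipse semi-major axis a_t = (r₁ + r₂)/2 = (8180 + 54500)/2 = 31340 km.
By Kepler's third law the transfer-orbit period is T = 2π√(a_t³/μ), so t = T/2 = 27610 s.
Converting: 27610 s ÷ 3600 s/hour = 7.67 hours.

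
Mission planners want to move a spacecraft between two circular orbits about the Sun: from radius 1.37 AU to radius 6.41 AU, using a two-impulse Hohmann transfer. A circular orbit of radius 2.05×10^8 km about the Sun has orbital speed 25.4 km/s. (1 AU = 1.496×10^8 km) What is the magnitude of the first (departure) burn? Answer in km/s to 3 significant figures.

Δv₁ = 7.21 km/s

From the circular-orbit relation v² = μ/r at r = 2.05×10^8 km: μ = v²r = (25.4)² × 2.05×10^8 = 1.32258×10^11 km³/s².
In km: r₁ = 1.37 × 1.496×10^8 = 2.04952×10^8 km; r₂ = 6.41 × 1.496×10^8 = 9.58936×10^8 km.
The Hohmann ellipse has a_t = (r₁ + r₂)/2 = 5.81944×10^8 km.
Circular speed at r = 2.04952×10^8 km: v_c = √(μ/r) = 25.403 km/s.
Vis-viva on the transfer ellipse at r = 2.04952×10^8 km gives v_t = √[μ(2/r − 1/a_t)] = 32.609 km/s.
Δv₁ = |v_t − v_c| = |32.609 − 25.403| = 7.206 km/s.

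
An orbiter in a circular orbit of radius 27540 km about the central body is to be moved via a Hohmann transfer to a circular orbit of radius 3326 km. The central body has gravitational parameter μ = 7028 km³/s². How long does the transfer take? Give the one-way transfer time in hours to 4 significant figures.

t = 19.96 hours

Transfer-ellipse semi-major axis a_t = (r₁ + r₂)/2 = (27540 + 3326)/2 = 15433 km.
Half the transfer-orbit period gives t = π√(a_t³/μ) = 71850 s.
Converting: 71850 s ÷ 3600 s/hour = 19.96 hours.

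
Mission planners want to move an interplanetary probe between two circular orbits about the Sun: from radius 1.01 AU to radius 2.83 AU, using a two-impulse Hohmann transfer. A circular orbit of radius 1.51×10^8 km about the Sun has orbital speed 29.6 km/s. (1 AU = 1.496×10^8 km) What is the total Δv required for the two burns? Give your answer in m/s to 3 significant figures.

From the circular-orbit relation v² = μ/r at r = 1.51×10^8 km: μ = v²r = (29.6)² × 1.51×10^8 = 1.32300×10^11 km³/s².
In km: r₁ = 1.01 × 1.496×10^8 = 1.51096×10^8 km; r₂ = 2.83 × 1.496×10^8 = 4.23368×10^8 km.
Semi-major axis of the transfer orbit: a_t = (1.51096×10^8 + 4.23368×10^8)/2 = 2.87232×10^8 km.
Circular speed at r₁: v₁ = √(μ/r₁) = √(1.32300×10^11/1.51096×10^8) = 29.591 km/s.
On the transfer ellipse at r₁, vis-viva equation gives v_p = √[μ(2/r₁ − 1/a_t)] = 35.925 km/s.
First burn Δv₁ = |v_p − v₁| = 6.334 km/s.
At r₂, v₂ = √(μ/r₂) = 17.6775 km/s.
Transfer-orbit speed at r₂: v_a = √[μ(2/r₂ − 1/a_t)] = 12.8213 km/s.
Second burn Δv₂ = |v₂ − v_a| = 4.856 km/s.
Total Δv = Δv₁ + Δv₂ = 11.19 km/s.

Δv = 11200 m/s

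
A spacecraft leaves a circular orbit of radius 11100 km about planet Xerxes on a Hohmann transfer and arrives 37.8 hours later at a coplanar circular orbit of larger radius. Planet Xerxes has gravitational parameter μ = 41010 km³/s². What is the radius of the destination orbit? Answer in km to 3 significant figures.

r₂ = 74000 km

Transfer time t = 37.8 hours = 1.3608×10^5 s, and t = π√(a_t³/μ).
So a_t = (μ t²/π²)^(1/3) = (41010 × (1.3608×10^5)² / π²)^(1/3) = 42533 km.
Since a_t = (r₁ + r₂)/2, r₂ = 2a_t − r₁ = 2×42533 − 11100 = 73966 km.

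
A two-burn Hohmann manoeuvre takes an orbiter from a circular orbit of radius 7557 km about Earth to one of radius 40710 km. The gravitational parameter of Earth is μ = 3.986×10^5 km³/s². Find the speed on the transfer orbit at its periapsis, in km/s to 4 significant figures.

v = 9.433 km/s

The Hohmann ellipse has a_t = (r₁ + r₂)/2 = 24133.5 km.
The periapsis of the transfer ellipse is at r = 7557 km.
From the vis-viva equation, v = √[μ(2/r − 1/a_t)] = 9.433 km/s.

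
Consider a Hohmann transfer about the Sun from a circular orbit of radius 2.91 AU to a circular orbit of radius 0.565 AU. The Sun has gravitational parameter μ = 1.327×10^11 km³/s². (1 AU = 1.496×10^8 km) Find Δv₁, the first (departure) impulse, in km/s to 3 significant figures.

Δv₁ = 7.50 km/s

In km: r₁ = 2.91 × 1.496×10^8 = 4.35336×10^8 km; r₂ = 0.565 × 1.496×10^8 = 8.4524×10^7 km.
Semi-major axis of the transfer orbit: a_t = (4.35336×10^8 + 8.4524×10^7)/2 = 2.5993×10^8 km.
Circular speed at r = 4.35336×10^8 km: v_c = √(μ/r) = 17.459 km/s.
Transfer-orbit speed at the same r (vis-viva, a = a_t): v_t = √[μ(2/r − 1/a_t)] = 9.9560 km/s.
Δv₁ = |v_t − v_c| = |9.9560 − 17.459| = 7.503 km/s.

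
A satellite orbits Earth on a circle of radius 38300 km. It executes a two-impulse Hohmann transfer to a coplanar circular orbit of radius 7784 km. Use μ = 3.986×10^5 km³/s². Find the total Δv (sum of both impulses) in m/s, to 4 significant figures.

Semi-major axis of the transfer orbit: a_t = (38300 + 7784)/2 = 23042 km.
Circular speed at r₁: v₁ = √(μ/r₁) = √(3.986×10^5/38300) = 3.226 km/s.
Transfer-orbit speed at r₁ (vis-viva): v_a = √[μ(2/r₁ − 1/a_t)] = 1.875 km/s.
First burn Δv₁ = |v_a − v₁| = 1.351 km/s.
At r₂, v₂ = √(μ/r₂) = 7.156 km/s.
Transfer-orbit speed at r₂: v_p = √[μ(2/r₂ − 1/a_t)] = 9.226 km/s.
Second burn Δv₂ = |v₂ − v_p| = 2.070 km/s.
Δv = Δv₁ + Δv₂ = 1.351 + 2.070 = 3.421 km/s.

Δv = 3421 m/s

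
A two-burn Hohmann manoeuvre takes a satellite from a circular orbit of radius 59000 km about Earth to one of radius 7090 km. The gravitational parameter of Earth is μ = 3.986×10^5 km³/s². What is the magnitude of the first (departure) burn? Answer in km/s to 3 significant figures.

Semi-major axis of the transfer orbit: a_t = (59000 + 7090)/2 = 33045 km.
On the circular orbit at r = 59000 km, v_c = √(μ/r) = 2.599 km/s.
Transfer-orbit speed at the same r (vis-viva, a = a_t): v_t = √[μ(2/r − 1/a_t)] = 1.204 km/s.
Δv₁ = |v_t − v_c| = |1.204 − 2.599| = 1.395 km/s.

Δv₁ = 1.40 km/s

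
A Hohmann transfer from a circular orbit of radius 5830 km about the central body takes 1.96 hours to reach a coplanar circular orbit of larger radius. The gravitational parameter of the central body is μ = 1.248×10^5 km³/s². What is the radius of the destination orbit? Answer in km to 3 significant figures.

Transfer time t = 1.96 hours = 7056 s, and t = π√(a_t³/μ).
So a_t = (μ t²/π²)^(1/3) = (1.248×10^5 × (7056)² / π²)^(1/3) = 8570.6 km.
Since a_t = (r₁ + r₂)/2, r₂ = 2a_t − r₁ = 2×8570.6 − 5830 = 11311.2 km.

r₂ = 11300 km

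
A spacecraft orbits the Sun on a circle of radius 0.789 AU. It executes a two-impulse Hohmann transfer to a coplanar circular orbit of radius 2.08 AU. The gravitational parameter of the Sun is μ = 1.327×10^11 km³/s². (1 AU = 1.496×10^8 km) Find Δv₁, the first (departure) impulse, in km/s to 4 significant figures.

Δv₁ = 6.845 km/s

In km: r₁ = 0.789 × 1.496×10^8 = 1.180344×10^8 km; r₂ = 2.08 × 1.496×10^8 = 3.11168×10^8 km.
The Hohmann ellipse has a_t = (r₁ + r₂)/2 = 2.146012×10^8 km.
Circular speed at r = 1.180344×10^8 km: v_c = √(μ/r) = 33.530 km/s.
Transfer-orbit speed at the same r (vis-viva, a = a_t): v_t = √[μ(2/r − 1/a_t)] = 40.375 km/s.
Δv₁ = |v_t − v_c| = |40.375 − 33.530| = 6.845 km/s.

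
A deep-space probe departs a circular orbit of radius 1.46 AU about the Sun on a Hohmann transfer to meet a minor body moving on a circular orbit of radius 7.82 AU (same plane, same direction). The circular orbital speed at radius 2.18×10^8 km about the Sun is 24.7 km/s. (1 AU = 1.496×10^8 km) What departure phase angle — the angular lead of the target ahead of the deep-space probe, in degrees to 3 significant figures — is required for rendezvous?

φ = 97.7°

From the circular-orbit relation v² = μ/r at r = 2.18×10^8 km: μ = v²r = (24.7)² × 2.18×10^8 = 1.33000×10^11 km³/s².
In km: r₁ = 1.46 × 1.496×10^8 = 2.18416×10^8 km; r₂ = 7.82 × 1.496×10^8 = 1.169872×10^9 km.
Transfer-ellipse semi-major axis a_t = (r₁ + r₂)/2 = (2.18416×10^8 + 1.169872×10^9)/2 = 6.94144×10^8 km.
Transfer time t = π√(a_t³/μ) = 1.5754×10^8 s.
Target angular speed ω₂ = √(μ/r₂³) = 9.1142×10^-9 rad/s.
Angle swept by the target during transfer: ω₂·t = 1.4359 rad = 82.27°.
The deep-space probe traverses 180° on the transfer ellipse, so the target must lead by 180° − 82.27° = 97.7°.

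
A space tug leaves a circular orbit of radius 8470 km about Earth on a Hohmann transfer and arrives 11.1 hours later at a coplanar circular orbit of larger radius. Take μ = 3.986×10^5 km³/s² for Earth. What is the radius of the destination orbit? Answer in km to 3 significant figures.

Transfer time t = 11.1 hours = 39960 s, and t = π√(a_t³/μ).
So a_t = (μ t²/π²)^(1/3) = (3.986×10^5 × (39960)² / π²)^(1/3) = 40102 km.
Since a_t = (r₁ + r₂)/2, r₂ = 2a_t − r₁ = 2×40102 − 8470 = 71734 km.

r₂ = 71700 km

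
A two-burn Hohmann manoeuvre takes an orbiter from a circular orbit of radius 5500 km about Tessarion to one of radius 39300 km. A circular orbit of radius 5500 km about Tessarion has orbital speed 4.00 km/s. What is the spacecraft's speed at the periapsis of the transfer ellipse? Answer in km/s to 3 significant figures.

From the circular-orbit relation v² = μ/r at r = 5500 km: μ = v²r = (4.00)² × 5500 = 88000.0 km³/s².
Semi-major axis of the transfer orbit: a_t = (5500 + 39300)/2 = 22400 km.
The periapsis of the transfer ellipse is at r = 5500 km.
Applying v² = μ(2/r − 1/a_t): v = 5.298 km/s.

v = 5.30 km/s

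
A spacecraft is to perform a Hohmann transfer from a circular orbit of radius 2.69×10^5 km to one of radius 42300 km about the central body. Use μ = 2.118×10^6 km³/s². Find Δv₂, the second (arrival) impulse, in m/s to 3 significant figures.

Δv₂ = 2230 m/s

Semi-major axis of the transfer orbit: a_t = (2.690×10^5 + 42300)/2 = 1.5565×10^5 km.
Circular speed at r = 42300 km: v_c = √(μ/r) = 7.076 km/s.
Transfer-orbit speed at the same r (vis-viva, a = a_t): v_t = √[μ(2/r − 1/a_t)] = 9.302 km/s.
Δv₂ = |v_t − v_c| = |9.302 − 7.076| = 2.226 km/s.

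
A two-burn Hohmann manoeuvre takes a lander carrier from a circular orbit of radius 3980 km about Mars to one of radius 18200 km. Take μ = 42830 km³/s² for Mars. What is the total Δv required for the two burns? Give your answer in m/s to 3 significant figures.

Transfer-ellipse semi-major axis a_t = (r₁ + r₂)/2 = (3980 + 18200)/2 = 11090 km.
Circular speed at r₁: v₁ = √(μ/r₁) = √(42830/3980) = 3.280 km/s.
On the transfer ellipse at r₁, vis-viva equation gives v_p = √[μ(2/r₁ − 1/a_t)] = 4.202 km/s.
First burn Δv₁ = |v_p − v₁| = 0.9220 km/s.
Circular speed at r₂: v₂ = √(μ/r₂) = 1.534 km/s.
Transfer-orbit speed at r₂: v_a = √[μ(2/r₂ − 1/a_t)] = 0.9190 km/s.
Second burn Δv₂ = |v₂ − v_a| = 0.6150 km/s.
Δv = Δv₁ + Δv₂ = 0.9220 + 0.6150 = 1.537 km/s.

Δv = 1540 m/s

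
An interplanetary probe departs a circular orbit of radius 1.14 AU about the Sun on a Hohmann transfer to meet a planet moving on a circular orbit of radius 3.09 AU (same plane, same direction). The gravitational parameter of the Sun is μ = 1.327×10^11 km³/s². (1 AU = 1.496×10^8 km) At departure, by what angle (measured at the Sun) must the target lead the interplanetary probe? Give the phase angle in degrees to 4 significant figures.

In km: r₁ = 1.14 × 1.496×10^8 = 1.70544×10^8 km; r₂ = 3.09 × 1.496×10^8 = 4.62264×10^8 km.
The Hohmann ellipse has a_t = (r₁ + r₂)/2 = 3.16404×10^8 km.
Transfer time t = π√(a_t³/μ) = 4.854×10^7 s.
The target's mean motion on its circular orbit is ω₂ = √(μ/r₂³) = 3.665×10^-8 rad/s.
Angle swept by the target during transfer: ω₂·t = 1.779 rad = 101.93°.
The interplanetary probe traverses 180° on the transfer ellipse, so the target must lead by 180° − 101.93° = 78.07°.

φ = 78.07°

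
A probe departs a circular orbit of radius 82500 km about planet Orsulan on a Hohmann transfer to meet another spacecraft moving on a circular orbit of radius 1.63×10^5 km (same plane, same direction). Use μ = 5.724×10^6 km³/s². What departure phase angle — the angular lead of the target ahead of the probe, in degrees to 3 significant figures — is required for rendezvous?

The Hohmann ellipse has a_t = (r₁ + r₂)/2 = 1.2275×10^5 km.
Transfer time t = π√(a_t³/μ) = 56470 s.
Target angular speed ω₂ = √(μ/r₂³) = 3.636×10^-5 rad/s.
Angle swept by the target during transfer: ω₂·t = 2.053 rad = 117.6°.
Arrival is 180° from departure on the ellipse, so φ = 180° − 117.6° = 62.4°.

φ = 62.4°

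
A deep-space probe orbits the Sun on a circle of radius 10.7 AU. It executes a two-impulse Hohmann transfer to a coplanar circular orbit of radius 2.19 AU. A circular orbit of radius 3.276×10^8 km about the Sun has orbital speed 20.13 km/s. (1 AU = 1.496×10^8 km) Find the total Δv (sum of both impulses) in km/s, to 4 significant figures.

Δv = 9.605 km/s

From the circular-orbit relation v² = μ/r at r = 3.276×10^8 km: μ = v²r = (20.13)² × 3.276×10^8 = 1.32749×10^11 km³/s².
In km: r₁ = 10.7 × 1.496×10^8 = 1.60072×10^9 km; r₂ = 2.19 × 1.496×10^8 = 3.27624×10^8 km.
Transfer-ellipse semi-major axis a_t = (r₁ + r₂)/2 = (1.60072×10^9 + 3.27624×10^8)/2 = 9.64172×10^8 km.
Circular speed at r₁: v₁ = √(μ/r₁) = √(1.32749×10^11/1.60072×10^9) = 9.1066 km/s.
Transfer-orbit speed at r₁ (vis-viva): v_a = √[μ(2/r₁ − 1/a_t)] = 5.3085 km/s.
First burn Δv₁ = |v_a − v₁| = 3.798 km/s.
At r₂, v₂ = √(μ/r₂) = 20.129 km/s.
Transfer-orbit speed at r₂: v_p = √[μ(2/r₂ − 1/a_t)] = 25.936 km/s.
Second burn Δv₂ = |v₂ − v_p| = 5.807 km/s.
Δv = Δv₁ + Δv₂ = 3.798 + 5.807 = 9.605 km/s.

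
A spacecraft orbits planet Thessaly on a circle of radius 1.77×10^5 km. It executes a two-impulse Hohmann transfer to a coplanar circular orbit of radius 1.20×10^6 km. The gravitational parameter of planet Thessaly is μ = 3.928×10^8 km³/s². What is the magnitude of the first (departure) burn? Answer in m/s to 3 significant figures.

Transfer-ellipse semi-major axis a_t = (r₁ + r₂)/2 = (1.770×10^5 + 1.200×10^6)/2 = 6.885×10^5 km.
Circular speed at r = 1.770×10^5 km: v_c = √(μ/r) = 47.11 km/s.
Vis-viva on the transfer ellipse at r = 1.770×10^5 km gives v_t = √[μ(2/r − 1/a_t)] = 62.19 km/s.
Δv₁ = |v_t − v_c| = |62.19 − 47.11| = 15.08 km/s.

Δv₁ = 15100 m/s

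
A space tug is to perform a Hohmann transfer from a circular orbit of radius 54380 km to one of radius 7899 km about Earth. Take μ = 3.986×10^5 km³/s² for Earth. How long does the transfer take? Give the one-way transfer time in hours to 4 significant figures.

t = 7.595 hours

The Hohmann ellipse has a_t = (r₁ + r₂)/2 = 31139.5 km.
By Kepler's third law the transfer-orbit period is T = 2π√(a_t³/μ), so t = T/2 = 27343 s.
Converting: 27343 s ÷ 3600 s/hour = 7.595 hours.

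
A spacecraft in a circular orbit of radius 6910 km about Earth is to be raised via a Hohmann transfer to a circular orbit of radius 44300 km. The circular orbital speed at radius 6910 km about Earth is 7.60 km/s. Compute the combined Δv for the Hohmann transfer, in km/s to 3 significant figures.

Δv = 3.84 km/s

From the circular-orbit relation v² = μ/r at r = 6910 km: μ = v²r = (7.60)² × 6910 = 3.99122×10^5 km³/s².
Transfer-ellipse semi-major axis a_t = (r₁ + r₂)/2 = (6910 + 44300)/2 = 25605 km.
At r₁ the circular-orbit speed is v₁ = √(μ/r₁) = 7.600 km/s.
Transfer-orbit speed at r₁ (vis-viva): v_p = √[μ(2/r₁ − 1/a_t)] = 9.997 km/s.
First burn Δv₁ = |v_p − v₁| = 2.397 km/s.
Circular speed at r₂: v₂ = √(μ/r₂) = 3.0016 km/s.
Transfer-orbit speed at r₂: v_a = √[μ(2/r₂ − 1/a_t)] = 1.5593 km/s.
Second burn Δv₂ = |v₂ − v_a| = 1.442 km/s.
Δv = Δv₁ + Δv₂ = 2.397 + 1.442 = 3.839 km/s.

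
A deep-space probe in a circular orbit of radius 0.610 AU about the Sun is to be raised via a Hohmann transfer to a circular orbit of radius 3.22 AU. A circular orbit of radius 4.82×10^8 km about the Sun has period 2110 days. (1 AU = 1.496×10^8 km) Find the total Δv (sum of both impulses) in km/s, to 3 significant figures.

From Kepler's third law T² = 4π²r³/μ at r = 4.82×10^8 km, T = 2110 days = 2110 × 86400 s = 1.82304×10^8 s: μ = 4π²r³/T² = 1.33017×10^11 km³/s².
In km: r₁ = 0.610 × 1.496×10^8 = 9.1256×10^7 km; r₂ = 3.22 × 1.496×10^8 = 4.81712×10^8 km.
Semi-major axis of the transfer orbit: a_t = (9.1256×10^7 + 4.81712×10^8)/2 = 2.86484×10^8 km.
Circular speed at r₁: v₁ = √(μ/r₁) = √(1.33017×10^11/9.1256×10^7) = 38.18 km/s.
Transfer-orbit speed at r₁ (v² = μ(2/r − 1/a)): v_p = √[μ(2/r₁ − 1/a_t)] = 49.51 km/s.
First burn Δv₁ = |v_p − v₁| = 11.33 km/s.
At r₂, v₂ = √(μ/r₂) = 16.6173 km/s.
Transfer-orbit speed at r₂: v_a = √[μ(2/r₂ − 1/a_t)] = 9.37867 km/s.
Second burn Δv₂ = |v₂ − v_a| = 7.239 km/s.
Total Δv = Δv₁ + Δv₂ = 18.57 km/s.

Δv = 18.6 km/s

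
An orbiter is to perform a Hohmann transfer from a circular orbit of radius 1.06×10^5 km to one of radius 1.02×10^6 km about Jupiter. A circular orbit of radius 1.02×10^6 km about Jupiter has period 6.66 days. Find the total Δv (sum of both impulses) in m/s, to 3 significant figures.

From Kepler's third law T² = 4π²r³/μ at r = 1.02×10^6 km, T = 6.66 days = 6.66 × 86400 s = 5.75424×10^5 s: μ = 4π²r³/T² = 1.26527×10^8 km³/s².
Semi-major axis of the transfer orbit: a_t = (1.060×10^5 + 1.020×10^6)/2 = 5.630×10^5 km.
At r₁ the circular-orbit speed is v₁ = √(μ/r₁) = 34.549 km/s.
Transfer-orbit speed at r₁ (vis-viva): v_p = √[μ(2/r₁ − 1/a_t)] = 46.503 km/s.
First burn Δv₁ = |v_p − v₁| = 11.954 km/s.
Circular speed at r₂: v₂ = √(μ/r₂) = 11.1376 km/s.
Transfer-orbit speed at r₂: v_a = √[μ(2/r₂ − 1/a_t)] = 4.83271 km/s.
Second burn Δv₂ = |v₂ − v_a| = 6.3049 km/s.
Δv = Δv₁ + Δv₂ = 11.954 + 6.3049 = 18.26 km/s.

Δv = 18300 m/s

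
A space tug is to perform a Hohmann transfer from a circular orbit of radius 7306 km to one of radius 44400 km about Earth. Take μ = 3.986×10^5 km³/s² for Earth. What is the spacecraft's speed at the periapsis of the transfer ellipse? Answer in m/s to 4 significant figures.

v = 9680 m/s

Semi-major axis of the transfer orbit: a_t = (7306 + 44400)/2 = 25853 km.
The periapsis of the transfer ellipse is at r = 7306 km.
Vis-viva: v = √[μ(2/r − 1/a_t)] = √[3.986×10^5 × (2/7306 − 1/25853)] = 9.680 km/s.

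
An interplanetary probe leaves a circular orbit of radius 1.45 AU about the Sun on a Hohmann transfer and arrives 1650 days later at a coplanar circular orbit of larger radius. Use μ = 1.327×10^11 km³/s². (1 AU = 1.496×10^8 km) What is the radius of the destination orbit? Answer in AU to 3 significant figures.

r₂ = 7.23 AU

In km: r₁ = 1.45 × 1.496×10^8 = 2.1692×10^8 km.
Transfer time t = 1650 days = 1.4256×10^8 s, and t = π√(a_t³/μ).
So a_t = (μ t²/π²)^(1/3) = (1.327×10^11 × (1.4256×10^8)² / π²)^(1/3) = 6.4892×10^8 km.
Since a_t = (r₁ + r₂)/2, r₂ = 2a_t − r₁ = 2×6.4892×10^8 − 2.1692×10^8 = 1.08092×10^9 km.
In AU: r₂ = 1.08092×10^9 / 1.496×10^8 = 7.23 AU.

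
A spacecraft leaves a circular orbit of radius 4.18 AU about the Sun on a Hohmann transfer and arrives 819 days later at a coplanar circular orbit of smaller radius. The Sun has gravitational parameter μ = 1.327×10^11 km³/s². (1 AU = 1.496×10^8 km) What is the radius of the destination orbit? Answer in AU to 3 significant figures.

r₂ = 1.26 AU

In km: r₁ = 4.18 × 1.496×10^8 = 6.25328×10^8 km.
Transfer time t = 819 days = 7.07616×10^7 s, and t = π√(a_t³/μ).
So a_t = (μ t²/π²)^(1/3) = (1.327×10^11 × (7.07616×10^7)² / π²)^(1/3) = 4.0681×10^8 km.
Since a_t = (r₁ + r₂)/2, r₂ = 2a_t − r₁ = 2×4.0681×10^8 − 6.25328×10^8 = 1.88292×10^8 km.
In AU: r₂ = 1.88292×10^8 / 1.496×10^8 = 1.26 AU.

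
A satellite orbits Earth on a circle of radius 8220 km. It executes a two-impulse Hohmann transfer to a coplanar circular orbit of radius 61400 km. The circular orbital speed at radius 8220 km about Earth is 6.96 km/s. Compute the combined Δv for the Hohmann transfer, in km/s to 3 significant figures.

Δv = 3.59 km/s

From the circular-orbit relation v² = μ/r at r = 8220 km: μ = v²r = (6.96)² × 8220 = 3.98190×10^5 km³/s².
The Hohmann ellipse has a_t = (r₁ + r₂)/2 = 34810 km.
At r₁ the circular-orbit speed is v₁ = √(μ/r₁) = 6.960 km/s.
On the transfer ellipse at r₁, vis-viva gives v_p = √[μ(2/r₁ − 1/a_t)] = 9.244 km/s.
First burn Δv₁ = |v_p − v₁| = 2.284 km/s.
Circular speed at r₂: v₂ = √(μ/r₂) = 2.5466 km/s.
Transfer-orbit speed at r₂: v_a = √[μ(2/r₂ − 1/a_t)] = 1.2375 km/s.
Second burn Δv₂ = |v₂ − v_a| = 1.309 km/s.
Δv = Δv₁ + Δv₂ = 2.284 + 1.309 = 3.593 km/s.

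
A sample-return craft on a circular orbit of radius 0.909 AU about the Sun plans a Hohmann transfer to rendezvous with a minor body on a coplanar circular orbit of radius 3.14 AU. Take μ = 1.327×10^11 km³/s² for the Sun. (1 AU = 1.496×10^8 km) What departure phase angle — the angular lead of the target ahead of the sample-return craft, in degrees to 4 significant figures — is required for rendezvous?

φ = 86.81°

In km: r₁ = 0.909 × 1.496×10^8 = 1.359864×10^8 km; r₂ = 3.14 × 1.496×10^8 = 4.69744×10^8 km.
Semi-major axis of the transfer orbit: a_t = (1.359864×10^8 + 4.69744×10^8)/2 = 3.028652×10^8 km.
The half-period of the transfer ellipse is t = π√(a_t³/μ) = 4.5456×10^7 s.
The target's mean motion on its circular orbit is ω₂ = √(μ/r₂³) = 3.5780×10^-8 rad/s.
Angle swept by the target during transfer: ω₂·t = 1.6264 rad = 93.19°.
Arrival is 180° from departure on the ellipse, so φ = 180° − 93.19° = 86.81°.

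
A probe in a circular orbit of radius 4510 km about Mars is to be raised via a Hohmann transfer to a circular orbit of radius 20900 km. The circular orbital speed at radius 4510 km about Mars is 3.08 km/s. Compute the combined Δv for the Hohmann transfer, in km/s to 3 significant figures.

From the circular-orbit relation v² = μ/r at r = 4510 km: μ = v²r = (3.08)² × 4510 = 42783.7 km³/s².
Semi-major axis of the transfer orbit: a_t = (4510 + 20900)/2 = 12705 km.
Circular speed at r₁: v₁ = √(μ/r₁) = √(42783.7/4510) = 3.0800 km/s.
On the transfer ellipse at r₁, vis-viva gives v_p = √[μ(2/r₁ − 1/a_t)] = 3.9504 km/s.
First burn Δv₁ = |v_p − v₁| = 0.8704 km/s.
At r₂, v₂ = √(μ/r₂) = 1.43076 km/s.
Transfer-orbit speed at r₂: v_a = √[μ(2/r₂ − 1/a_t)] = 0.852446 km/s.
Second burn Δv₂ = |v₂ − v_a| = 0.5783 km/s.
Δv = Δv₁ + Δv₂ = 0.8704 + 0.5783 = 1.449 km/s.

Δv = 1.45 km/s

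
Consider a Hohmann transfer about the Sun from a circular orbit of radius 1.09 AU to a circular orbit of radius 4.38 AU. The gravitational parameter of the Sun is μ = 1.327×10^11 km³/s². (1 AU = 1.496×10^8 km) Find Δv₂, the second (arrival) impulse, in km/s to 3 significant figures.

In km: r₁ = 1.09 × 1.496×10^8 = 1.63064×10^8 km; r₂ = 4.38 × 1.496×10^8 = 6.55248×10^8 km.
The Hohmann ellipse has a_t = (r₁ + r₂)/2 = 4.09156×10^8 km.
On the circular orbit at r = 6.55248×10^8 km, v_c = √(μ/r) = 14.231 km/s.
Vis-viva on the transfer ellipse at r = 6.55248×10^8 km gives v_t = √[μ(2/r − 1/a_t)] = 8.9839 km/s.
Δv₂ = |v_t − v_c| = |8.9839 − 14.231| = 5.247 km/s.

Δv₂ = 5.25 km/s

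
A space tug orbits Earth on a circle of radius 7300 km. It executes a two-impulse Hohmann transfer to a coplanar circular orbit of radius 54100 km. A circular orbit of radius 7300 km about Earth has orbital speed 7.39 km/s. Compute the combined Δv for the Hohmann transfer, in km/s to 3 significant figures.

From the circular-orbit relation v² = μ/r at r = 7300 km: μ = v²r = (7.39)² × 7300 = 3.98668×10^5 km³/s².
The Hohmann ellipse has a_t = (r₁ + r₂)/2 = 30700 km.
Circular speed at r₁: v₁ = √(μ/r₁) = √(3.98668×10^5/7300) = 7.390 km/s.
On the transfer ellipse at r₁, v² = μ(2/r − 1/a) gives v_p = √[μ(2/r₁ − 1/a_t)] = 9.810 km/s.
First burn Δv₁ = |v_p − v₁| = 2.420 km/s.
Circular speed at r₂: v₂ = √(μ/r₂) = 2.715 km/s.
Transfer-orbit speed at r₂: v_a = √[μ(2/r₂ − 1/a_t)] = 1.324 km/s.
Second burn Δv₂ = |v₂ − v_a| = 1.391 km/s.
Δv = Δv₁ + Δv₂ = 2.420 + 1.391 = 3.811 km/s.

Δv = 3.81 km/s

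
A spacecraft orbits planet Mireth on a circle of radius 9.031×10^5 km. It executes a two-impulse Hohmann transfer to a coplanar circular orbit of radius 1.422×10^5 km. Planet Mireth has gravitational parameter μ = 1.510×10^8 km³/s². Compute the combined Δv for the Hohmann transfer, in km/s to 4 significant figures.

Transfer-ellipse semi-major axis a_t = (r₁ + r₂)/2 = (9.031×10^5 + 1.422×10^5)/2 = 5.2265×10^5 km.
Circular speed at r₁: v₁ = √(μ/r₁) = √(1.510×10^8/9.031×10^5) = 12.93066 km/s.
Transfer-orbit speed at r₁ (vis-viva): v_a = √[μ(2/r₁ − 1/a_t)] = 6.744735 km/s.
First burn Δv₁ = |v_a − v₁| = 6.1859 km/s.
At r₂, v₂ = √(μ/r₂) = 32.5866 km/s.
Transfer-orbit speed at r₂: v_p = √[μ(2/r₂ − 1/a_t)] = 42.8352 km/s.
Second burn Δv₂ = |v₂ − v_p| = 10.249 km/s.
Δv = Δv₁ + Δv₂ = 6.1859 + 10.249 = 16.43 km/s.

Δv = 16.43 km/s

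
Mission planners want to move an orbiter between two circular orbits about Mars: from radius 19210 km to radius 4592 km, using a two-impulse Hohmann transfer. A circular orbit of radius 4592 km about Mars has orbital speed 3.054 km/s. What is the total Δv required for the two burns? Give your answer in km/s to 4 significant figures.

From the circular-orbit relation v² = μ/r at r = 4592 km: μ = v²r = (3.054)² × 4592 = 42829.2 km³/s².
The Hohmann ellipse has a_t = (r₁ + r₂)/2 = 11901 km.
Circular speed at r₁: v₁ = √(μ/r₁) = √(42829.2/19210) = 1.4932 km/s.
On the transfer ellipse at r₁, v² = μ(2/r − 1/a) gives v_a = √[μ(2/r₁ − 1/a_t)] = 0.92750 km/s.
First burn Δv₁ = |v_a − v₁| = 0.5657 km/s.
Circular speed at r₂: v₂ = √(μ/r₂) = 3.0540 km/s.
Transfer-orbit speed at r₂: v_p = √[μ(2/r₂ − 1/a_t)] = 3.8801 km/s.
Second burn Δv₂ = |v₂ − v_p| = 0.8261 km/s.
Total Δv = Δv₁ + Δv₂ = 1.392 km/s.

Δv = 1.392 km/s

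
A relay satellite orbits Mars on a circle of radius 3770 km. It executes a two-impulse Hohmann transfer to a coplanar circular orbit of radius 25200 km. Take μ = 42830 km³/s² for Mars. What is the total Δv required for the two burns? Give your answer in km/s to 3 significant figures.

Semi-major axis of the transfer orbit: a_t = (3770 + 25200)/2 = 14485 km.
Circular speed at r₁: v₁ = √(μ/r₁) = √(42830/3770) = 3.371 km/s.
On the transfer ellipse at r₁, v² = μ(2/r − 1/a) gives v_p = √[μ(2/r₁ − 1/a_t)] = 4.446 km/s.
First burn Δv₁ = |v_p − v₁| = 1.075 km/s.
At r₂, v₂ = √(μ/r₂) = 1.3037 km/s.
Transfer-orbit speed at r₂: v_a = √[μ(2/r₂ − 1/a_t)] = 0.66510 km/s.
Second burn Δv₂ = |v₂ − v_a| = 0.6386 km/s.
Δv = Δv₁ + Δv₂ = 1.075 + 0.6386 = 1.714 km/s.

Δv = 1.71 km/s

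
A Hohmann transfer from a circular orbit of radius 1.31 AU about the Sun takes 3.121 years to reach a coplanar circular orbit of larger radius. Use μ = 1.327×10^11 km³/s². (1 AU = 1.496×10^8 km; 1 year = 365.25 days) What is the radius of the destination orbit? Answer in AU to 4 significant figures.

In km: r₁ = 1.31 × 1.496×10^8 = 1.95976×10^8 km.
Transfer time t = 3.121 years × 365.25 × 86400 s = 9.84912696×10^7 s, and t = π√(a_t³/μ).
So a_t = (μ t²/π²)^(1/3) = (1.327×10^11 × (9.84912696×10^7)² / π²)^(1/3) = 5.0713×10^8 km.
Since a_t = (r₁ + r₂)/2, r₂ = 2a_t − r₁ = 2×5.0713×10^8 − 1.95976×10^8 = 8.18284×10^8 km.
In AU: r₂ = 8.18284×10^8 / 1.496×10^8 = 5.470 AU.

r₂ = 5.470 AU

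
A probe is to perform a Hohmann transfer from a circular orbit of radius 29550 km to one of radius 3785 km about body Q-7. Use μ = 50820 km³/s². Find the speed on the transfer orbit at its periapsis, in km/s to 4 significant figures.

v = 4.879 km/s

Semi-major axis of the transfer orbit: a_t = (29550 + 3785)/2 = 16667.5 km.
At periapsis, r = 3785 km.
Vis-viva: v = √[μ(2/r − 1/a_t)] = √[50820 × (2/3785 − 1/16667.5)] = 4.879 km/s.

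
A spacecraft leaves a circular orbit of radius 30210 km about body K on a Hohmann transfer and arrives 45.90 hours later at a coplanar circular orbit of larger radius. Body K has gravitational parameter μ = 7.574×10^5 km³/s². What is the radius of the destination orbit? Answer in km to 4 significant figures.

Transfer time t = 45.90 hours = 1.6524×10^5 s, and t = π√(a_t³/μ).
So a_t = (μ t²/π²)^(1/3) = (7.574×10^5 × (1.6524×10^5)² / π²)^(1/3) = 1.2796×10^5 km.
Since a_t = (r₁ + r₂)/2, r₂ = 2a_t − r₁ = 2×1.2796×10^5 − 30210 = 2.2571×10^5 km.

r₂ = 2.257×10^5 km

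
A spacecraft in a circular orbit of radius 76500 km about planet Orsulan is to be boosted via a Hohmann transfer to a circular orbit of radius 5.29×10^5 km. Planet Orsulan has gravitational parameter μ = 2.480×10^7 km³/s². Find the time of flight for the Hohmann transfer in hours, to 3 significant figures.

t = 29.2 hours

Transfer-ellipse semi-major axis a_t = (r₁ + r₂)/2 = (76500 + 5.290×10^5)/2 = 3.0275×10^5 km.
Transfer time t = π√(a_t³/μ) = π√((3.0275×10^5)³ / 2.480×10^7) = 1.051×10^5 s.
Converting: 1.051×10^5 s ÷ 3600 s/hour = 29.2 hours.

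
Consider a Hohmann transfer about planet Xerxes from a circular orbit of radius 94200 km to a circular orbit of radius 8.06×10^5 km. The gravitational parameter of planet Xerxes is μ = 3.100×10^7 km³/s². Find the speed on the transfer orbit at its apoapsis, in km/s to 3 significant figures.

Semi-major axis of the transfer orbit: a_t = (94200 + 8.060×10^5)/2 = 4.501×10^5 km.
The apoapsis of the transfer ellipse is at r = 8.060×10^5 km.
Applying v² = μ(2/r − 1/a_t): v = 2.837 km/s.

v = 2.84 km/s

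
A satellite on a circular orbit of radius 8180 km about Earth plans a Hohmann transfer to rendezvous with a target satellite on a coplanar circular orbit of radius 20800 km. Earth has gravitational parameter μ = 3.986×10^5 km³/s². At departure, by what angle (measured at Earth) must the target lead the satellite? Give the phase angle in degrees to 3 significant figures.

φ = 75.3°

Transfer-ellipse semi-major axis a_t = (r₁ + r₂)/2 = (8180 + 20800)/2 = 14490 km.
Transfer time t = π√(a_t³/μ) = 8679 s.
Target angular speed ω₂ = √(μ/r₂³) = 2.105×10^-4 rad/s.
Angle swept by the target during transfer: ω₂·t = 1.827 rad = 104.7°.
Arrival is 180° from departure on the ellipse, so φ = 180° − 104.7° = 75.3°.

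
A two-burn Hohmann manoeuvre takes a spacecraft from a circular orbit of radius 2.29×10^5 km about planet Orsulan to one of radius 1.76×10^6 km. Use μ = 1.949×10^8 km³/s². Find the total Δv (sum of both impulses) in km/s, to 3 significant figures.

The Hohmann ellipse has a_t = (r₁ + r₂)/2 = 9.945×10^5 km.
At r₁ the circular-orbit speed is v₁ = √(μ/r₁) = 29.1735 km/s.
Transfer-orbit speed at r₁ (v² = μ(2/r − 1/a)): v_p = √[μ(2/r₁ − 1/a_t)] = 38.8099 km/s.
First burn Δv₁ = |v_p − v₁| = 9.636 km/s.
Circular speed at r₂: v₂ = √(μ/r₂) = 10.5232 km/s.
Transfer-orbit speed at r₂: v_a = √[μ(2/r₂ − 1/a_t)] = 5.04969 km/s.
Second burn Δv₂ = |v₂ − v_a| = 5.474 km/s.
Total Δv = Δv₁ + Δv₂ = 15.11 km/s.

Δv = 15.1 km/s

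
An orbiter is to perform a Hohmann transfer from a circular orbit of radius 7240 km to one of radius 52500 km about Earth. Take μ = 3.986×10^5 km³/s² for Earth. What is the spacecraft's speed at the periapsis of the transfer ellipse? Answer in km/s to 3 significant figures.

The Hohmann ellipse has a_t = (r₁ + r₂)/2 = 29870 km.
The periapsis of the transfer ellipse is at r = 7240 km.
Applying v² = μ(2/r − 1/a_t): v = 9.837 km/s.

v = 9.84 km/s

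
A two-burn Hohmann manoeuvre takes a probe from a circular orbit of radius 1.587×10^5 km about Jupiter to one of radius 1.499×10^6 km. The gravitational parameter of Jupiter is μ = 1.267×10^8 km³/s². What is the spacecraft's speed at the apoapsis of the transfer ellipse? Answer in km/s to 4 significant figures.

Semi-major axis of the transfer orbit: a_t = (1.587×10^5 + 1.499×10^6)/2 = 8.2885×10^5 km.
The apoapsis of the transfer ellipse is at r = 1.499×10^6 km.
Applying v² = μ(2/r − 1/a_t): v = 4.023 km/s.

v = 4.023 km/s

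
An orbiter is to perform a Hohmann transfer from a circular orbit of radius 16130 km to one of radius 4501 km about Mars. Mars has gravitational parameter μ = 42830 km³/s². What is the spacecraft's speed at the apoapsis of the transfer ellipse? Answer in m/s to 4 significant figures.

Semi-major axis of the transfer orbit: a_t = (16130 + 4501)/2 = 10315.5 km.
The apoapsis of the transfer ellipse is at r = 16130 km.
From the vis-viva equation, v = √[μ(2/r − 1/a_t)] = 1.076 km/s.

v = 1076 m/s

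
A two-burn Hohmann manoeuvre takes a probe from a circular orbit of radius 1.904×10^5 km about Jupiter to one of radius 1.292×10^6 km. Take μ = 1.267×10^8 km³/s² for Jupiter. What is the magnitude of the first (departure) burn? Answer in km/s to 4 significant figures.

Δv₁ = 8.262 km/s

Transfer-ellipse semi-major axis a_t = (r₁ + r₂)/2 = (1.904×10^5 + 1.292×10^6)/2 = 7.412×10^5 km.
Circular speed at r = 1.904×10^5 km: v_c = √(μ/r) = 25.796 km/s.
Transfer-orbit speed at the same r (vis-viva, a = a_t): v_t = √[μ(2/r − 1/a_t)] = 34.058 km/s.
Δv₁ = |v_t − v_c| = |34.058 − 25.796| = 8.262 km/s.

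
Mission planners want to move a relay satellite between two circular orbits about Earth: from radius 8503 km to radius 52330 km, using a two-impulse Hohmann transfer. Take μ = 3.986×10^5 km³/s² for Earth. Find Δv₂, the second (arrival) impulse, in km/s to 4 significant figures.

Transfer-ellipse semi-major axis a_t = (r₁ + r₂)/2 = (8503 + 52330)/2 = 30416.5 km.
Circular speed at r = 52330 km: v_c = √(μ/r) = 2.760 km/s.
Transfer-orbit speed at the same r (vis-viva, a = a_t): v_t = √[μ(2/r − 1/a_t)] = 1.459 km/s.
Δv₂ = |v_t − v_c| = |1.459 − 2.760| = 1.301 km/s.

Δv₂ = 1.301 km/s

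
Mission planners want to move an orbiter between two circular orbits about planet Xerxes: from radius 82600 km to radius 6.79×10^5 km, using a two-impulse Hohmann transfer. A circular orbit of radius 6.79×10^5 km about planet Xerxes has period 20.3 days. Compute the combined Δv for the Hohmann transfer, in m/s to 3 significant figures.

Δv = 3640 m/s

From Kepler's third law T² = 4π²r³/μ at r = 6.79×10^5 km, T = 20.3 days = 20.3 × 86400 s = 1.75392×10^6 s: μ = 4π²r³/T² = 4.01744×10^6 km³/s².
Transfer-ellipse semi-major axis a_t = (r₁ + r₂)/2 = (82600 + 6.790×10^5)/2 = 3.808×10^5 km.
At r₁ the circular-orbit speed is v₁ = √(μ/r₁) = 6.9740 km/s.
On the transfer ellipse at r₁, v² = μ(2/r − 1/a) gives v_p = √[μ(2/r₁ − 1/a_t)] = 9.3126 km/s.
First burn Δv₁ = |v_p − v₁| = 2.3386 km/s.
At r₂, v₂ = √(μ/r₂) = 2.43243 km/s.
Transfer-orbit speed at r₂: v_a = √[μ(2/r₂ − 1/a_t)] = 1.13287 km/s.
Second burn Δv₂ = |v₂ − v_a| = 1.2996 km/s.
Δv = Δv₁ + Δv₂ = 2.3386 + 1.2996 = 3.638 km/s.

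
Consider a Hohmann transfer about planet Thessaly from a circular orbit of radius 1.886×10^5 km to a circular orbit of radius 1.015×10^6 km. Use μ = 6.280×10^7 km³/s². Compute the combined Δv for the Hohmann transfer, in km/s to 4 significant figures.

Transfer-ellipse semi-major axis a_t = (r₁ + r₂)/2 = (1.886×10^5 + 1.015×10^6)/2 = 6.018×10^5 km.
Circular speed at r₁: v₁ = √(μ/r₁) = √(6.280×10^7/1.886×10^5) = 18.2477 km/s.
Transfer-orbit speed at r₁ (v² = μ(2/r − 1/a)): v_p = √[μ(2/r₁ − 1/a_t)] = 23.6982 km/s.
First burn Δv₁ = |v_p − v₁| = 5.4505 km/s.
At r₂, v₂ = √(μ/r₂) = 7.86587 km/s.
Transfer-orbit speed at r₂: v_a = √[μ(2/r₂ − 1/a_t)] = 4.40343 km/s.
Second burn Δv₂ = |v₂ − v_a| = 3.4624 km/s.
Total Δv = Δv₁ + Δv₂ = 8.913 km/s.

Δv = 8.913 km/s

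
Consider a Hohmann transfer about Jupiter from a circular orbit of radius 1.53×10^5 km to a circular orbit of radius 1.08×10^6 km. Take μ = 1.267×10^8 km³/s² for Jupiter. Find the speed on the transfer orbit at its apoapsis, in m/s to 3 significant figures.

v = 5400 m/s

Transfer-ellipse semi-major axis a_t = (r₁ + r₂)/2 = (1.530×10^5 + 1.080×10^6)/2 = 6.165×10^5 km.
At apoapsis, r = 1.080×10^6 km.
Applying v² = μ(2/r − 1/a_t): v = 5.396 km/s.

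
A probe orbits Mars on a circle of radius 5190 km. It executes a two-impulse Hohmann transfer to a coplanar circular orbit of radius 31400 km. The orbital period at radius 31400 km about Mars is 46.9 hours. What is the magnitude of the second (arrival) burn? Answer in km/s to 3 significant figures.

Δv₂ = 0.546 km/s

From Kepler's third law T² = 4π²r³/μ at r = 31400 km, T = 46.9 hours = 46.9 × 3600 s = 1.6884×10^5 s: μ = 4π²r³/T² = 42874.4 km³/s².
Transfer-ellipse semi-major axis a_t = (r₁ + r₂)/2 = (5190 + 31400)/2 = 18295 km.
Circular speed at r = 31400 km: v_c = √(μ/r) = 1.1685 km/s.
Transfer-orbit speed at the same r (vis-viva, a = a_t): v_t = √[μ(2/r − 1/a_t)] = 0.62237 km/s.
Δv₂ = |v_t − v_c| = |0.62237 − 1.1685| = 0.5461 km/s.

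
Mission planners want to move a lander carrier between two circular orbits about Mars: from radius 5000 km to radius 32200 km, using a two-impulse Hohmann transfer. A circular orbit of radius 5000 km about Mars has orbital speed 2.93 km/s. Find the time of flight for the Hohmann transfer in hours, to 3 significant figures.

t = 10.7 hours

From the circular-orbit relation v² = μ/r at r = 5000 km: μ = v²r = (2.93)² × 5000 = 42924.5 km³/s².
Transfer-ellipse semi-major axis a_t = (r₁ + r₂)/2 = (5000 + 32200)/2 = 18600 km.
By Kepler's third law the transfer-orbit period is T = 2π√(a_t³/μ), so t = T/2 = 38470 s.
Converting: 38470 s ÷ 3600 s/hour = 10.7 hours.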